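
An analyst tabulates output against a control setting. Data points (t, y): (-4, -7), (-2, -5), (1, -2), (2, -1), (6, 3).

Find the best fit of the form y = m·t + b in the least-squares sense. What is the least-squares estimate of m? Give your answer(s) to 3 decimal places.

With design matrix A, AᵀA = [[61, 3]; [3, 5]] and Aᵀy = [52, -12]ᵀ.
Determinant 61·5 − 3² = 296.
m = (52·5 − 3·(-12))/296 = 1; b = (61·(-12) − 3·52)/296 = -3.

m = 1.000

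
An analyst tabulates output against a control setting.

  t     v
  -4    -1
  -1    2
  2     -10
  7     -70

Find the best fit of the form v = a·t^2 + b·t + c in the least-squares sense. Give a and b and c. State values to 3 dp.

a = -0.940, b = -3.424, c = 0.122

The normal equations are: 2674·a + 286·b + 70·c = -3484;  286·a + 70·b + 4·c = -508;  70·a + 4·b + 4·c = -79.
Inverting the 3×3 Gram matrix, [a, b, c]ᵀ = [-1705/1814, -6211/1814, 111/907]ᵀ.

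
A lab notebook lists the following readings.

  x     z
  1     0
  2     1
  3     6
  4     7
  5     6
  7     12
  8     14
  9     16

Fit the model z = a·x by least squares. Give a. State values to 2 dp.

a = 1.68

AᵀA·[a]ᵀ = Aᵀz reads: 249·a = 418.
(Σx·x = 249, Σx·z = 418.)
a = 418/249 = 1.67871.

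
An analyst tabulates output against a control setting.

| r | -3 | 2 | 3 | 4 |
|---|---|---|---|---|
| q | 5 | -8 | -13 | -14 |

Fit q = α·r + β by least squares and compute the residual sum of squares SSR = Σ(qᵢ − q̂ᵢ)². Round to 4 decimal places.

Forming AᵀA = [[38, 6]; [6, 4]] and Aᵀq = [-126, -30]ᵀ gives AᵀA·[α, β]ᵀ = Aᵀq.
Determinant 38·4 − 6² = 116.
α = ((-126)·4 − 6·(-30))/116 = -81/29; β = (38·(-30) − 6·(-126))/116 = -96/29.
Residuals: -2/29, 26/29, -38/29, 14/29; SSR = 80/29.

SSR = 2.7586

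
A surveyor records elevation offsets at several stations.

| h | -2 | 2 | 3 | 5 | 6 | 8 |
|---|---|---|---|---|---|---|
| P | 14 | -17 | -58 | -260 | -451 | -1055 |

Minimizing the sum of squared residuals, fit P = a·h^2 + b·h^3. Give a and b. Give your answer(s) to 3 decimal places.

From the data, Σh^2·h^2 = 6130, Σh^2·h^3 = 43912, Σh^3·h^3 = 325282.
Right-hand side: Σh^2·P = -90790, Σh^3·P = -671890.
Determinant 6130·325282 − 43912² = 65714916.
a = ((-90790)·325282 − 43912·(-671890))/65714916 = -2359925/5476243; b = (6130·(-671890) − 43912·(-90790))/65714916 = -10992935/5476243.

a = -0.431, b = -2.007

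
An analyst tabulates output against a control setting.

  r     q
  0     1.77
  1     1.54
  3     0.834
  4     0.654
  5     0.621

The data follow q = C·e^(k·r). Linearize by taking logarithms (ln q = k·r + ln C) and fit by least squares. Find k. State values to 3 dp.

k = -0.232

Linearized form: ln q = k·r + ln C. From the 5 transformed points,
AᵀA = [[51.0000, 13.0000]; [13.0000, 5]], rhs = [-4.1935, -0.0798]ᵀ  (here Σr = 13.0000, Σ(r)² = 51.0000, Σln q = -0.0798, Σr·ln q = -4.1935).
Solving (det = 86.0000): k = -0.23174, ln C = 0.58656.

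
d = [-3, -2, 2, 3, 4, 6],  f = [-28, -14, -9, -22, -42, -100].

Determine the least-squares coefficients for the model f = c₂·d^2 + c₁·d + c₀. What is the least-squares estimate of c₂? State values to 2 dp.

Compute the Gram sums: Σd^2·d^2 = 1746, Σd^2·d = 280, Σd^2 = 78, Σd·d = 78, Σd = 10, Σ1 = 6.
For Aᵀf: Σd^2·f = -4814, Σd·f = -740, Σf = -215.
So AᵀA·[c₂, c₁, c₀]ᵀ = Aᵀf: [[1746, 280, 78]; [280, 78, 10]; [78, 10, 6]]·[c₂, c₁, c₀]ᵀ = [-4814, -740, -215]ᵀ.
Inverting the 3×3 Gram matrix, [c₂, c₁, c₀]ᵀ = [-33291/11198, 11735/11198, 11963/11198]ᵀ.

c₂ = -2.97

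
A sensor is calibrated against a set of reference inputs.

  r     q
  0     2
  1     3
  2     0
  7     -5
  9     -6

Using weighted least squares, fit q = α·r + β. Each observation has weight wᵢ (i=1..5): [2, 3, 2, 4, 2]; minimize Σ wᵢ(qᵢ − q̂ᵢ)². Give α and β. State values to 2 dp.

Forming XᵀWX = [[369, 53]; [53, 13]] and XᵀWq = [-239, -19]ᵀ gives XᵀWX·[α, β]ᵀ = XᵀWq.
Eliminating β: 13·(row 1) − 53·(row 2) gives 1988·α = 13·(-239) − 53·(-19) = -2100, so α = -75/71.
Then β = ((-19) − 53·(-75/71))/13 = 202/71.

α = -1.06, β = 2.85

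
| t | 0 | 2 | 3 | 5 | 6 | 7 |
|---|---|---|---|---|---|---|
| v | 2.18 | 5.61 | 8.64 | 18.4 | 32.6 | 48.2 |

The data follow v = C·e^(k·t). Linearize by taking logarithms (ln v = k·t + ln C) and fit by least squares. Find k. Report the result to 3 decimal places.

Taking logs, ln v = k·t + ln C, so regress ln v on t.
Over the data: Σt = 23.0000, Σ(t)² = 123.0000, Σln v = 14.9323, Σt·ln v = 72.5134.
Normal system: [[123.0000, 23.0000]; [23.0000, 6]]·[k, ln C]ᵀ = [72.5134, 14.9323]ᵀ.
Solving (det = 209.0000): k = 0.43846, ln C = 0.80796.

k = 0.438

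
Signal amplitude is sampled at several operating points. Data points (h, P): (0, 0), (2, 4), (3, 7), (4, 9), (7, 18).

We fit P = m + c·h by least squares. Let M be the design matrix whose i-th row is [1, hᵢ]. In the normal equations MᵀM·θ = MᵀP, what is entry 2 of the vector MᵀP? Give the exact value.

Entry 2 ↔ basis h, so (MᵀP)_{2} = Σᵢ (h)·Pᵢ = (0)·(0) + (2)·(4) + (3)·(7) + (4)·(9) + (7)·(18) = 191.

191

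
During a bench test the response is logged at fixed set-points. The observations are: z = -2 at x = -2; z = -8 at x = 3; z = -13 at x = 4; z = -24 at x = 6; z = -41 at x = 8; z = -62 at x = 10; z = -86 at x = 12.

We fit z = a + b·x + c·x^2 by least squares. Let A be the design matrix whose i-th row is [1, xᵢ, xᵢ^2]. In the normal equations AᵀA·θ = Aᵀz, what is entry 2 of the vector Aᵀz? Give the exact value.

-2196

Entry 2 ↔ basis x, so (Aᵀz)_{2} = Σᵢ (x)·zᵢ = (-2)·(-2) + (3)·(-8) + (4)·(-13) + (6)·(-24) + (8)·(-41) + (10)·(-62) + (12)·(-86) = -2196.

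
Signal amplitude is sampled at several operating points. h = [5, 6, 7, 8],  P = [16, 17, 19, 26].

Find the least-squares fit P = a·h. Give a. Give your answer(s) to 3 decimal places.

Normal-equation sums: Σh·h = 174.
Moment sums: Σh·P = 523.
a = 523/174 = 3.00575.

a = 3.006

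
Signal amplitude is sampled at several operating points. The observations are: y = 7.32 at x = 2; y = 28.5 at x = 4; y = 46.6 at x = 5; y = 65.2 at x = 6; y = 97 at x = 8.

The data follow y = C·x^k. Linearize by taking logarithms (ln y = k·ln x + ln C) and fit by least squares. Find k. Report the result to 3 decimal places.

Let Y = ln y. Fitting Y = k·ln x + ln C by least squares:
Σln x = 7.5601, Σ(ln x)² = 12.5270, Σln y = 17.9343, Σln x·ln y = 29.2044.
Equations: 12.5270·k + 7.5601·ln C = 29.2044;  7.5601·k + 5·ln C = 17.9343.
Solving (det = 5.4804): k = 1.90451, ln C = 0.70721.

k = 1.905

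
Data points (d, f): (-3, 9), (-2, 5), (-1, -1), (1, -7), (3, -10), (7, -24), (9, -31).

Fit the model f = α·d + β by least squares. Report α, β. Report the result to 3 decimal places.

Forming AᵀA = [[154, 14]; [14, 7]] and Aᵀf = [-520, -59]ᵀ gives AᵀA·[α, β]ᵀ = Aᵀf.
det = 154·7 − 14² = 882.
α = ((-520)·7 − 14·(-59))/882 = -67/21; β = (154·(-59) − 14·(-520))/882 = -43/21.

α = -3.190, β = -2.048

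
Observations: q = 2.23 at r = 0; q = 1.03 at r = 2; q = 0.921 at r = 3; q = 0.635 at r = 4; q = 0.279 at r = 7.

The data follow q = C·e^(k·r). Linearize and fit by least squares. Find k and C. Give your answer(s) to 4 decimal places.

k = -0.2910, C = 2.0855

Linearized form: ln q = k·r + ln C. From the 5 transformed points,
Sums: Σr = 16.0000, Σ(r)² = 78.0000, Σln q = -0.9814, Σr·ln q = -10.9401.
Normal system: [[78.0000, 16.0000]; [16.0000, 5]]·[k, ln C]ᵀ = [-10.9401, -0.9814]ᵀ.
Δ = 78.0000·5 − (16.0000)² = 134.0000; k = (-10.9401·5 − 16.0000·-0.9814)/134.0000 = -0.29103, ln C = (78.0000·-0.9814 − 16.0000·-10.9401)/134.0000 = 0.73501, so C = exp(0.73501) = 2.08551.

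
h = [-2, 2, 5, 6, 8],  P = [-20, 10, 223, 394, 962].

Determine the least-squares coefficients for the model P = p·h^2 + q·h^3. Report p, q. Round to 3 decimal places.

p = -1.265, q = 2.037

With design matrix A, AᵀA = [[6049, 43669]; [43669, 324553]] and AᵀP = [81287, 605763]ᵀ.
Eliminating q: 324553·(row 1) − 43669·(row 2) gives 56239536·p = 324553·81287 − 43669·605763 = -71124736, so p = -261488/206763.
Then q = (605763 − 43669·(-261488/206763))/324553 = 421097/206763.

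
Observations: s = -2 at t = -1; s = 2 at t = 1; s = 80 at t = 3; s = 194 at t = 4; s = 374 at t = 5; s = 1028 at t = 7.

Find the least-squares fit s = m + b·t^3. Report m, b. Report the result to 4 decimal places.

m = 0.1321, b = 2.9968

Sums needed: Σ1 = 6, Σt^3 = 559, Σt^3·t^3 = 138101.
Right-hand side: Σs = 1676, Σt^3·s = 413934.
Normal equations: [[6, 559]; [559, 138101]]·[m, b]ᵀ = [1676, 413934]ᵀ.
Determinant 6·138101 − 559² = 516125.
m = (1676·138101 − 559·413934)/516125 = 13634/103225; b = (6·413934 − 559·1676)/516125 = 309344/103225.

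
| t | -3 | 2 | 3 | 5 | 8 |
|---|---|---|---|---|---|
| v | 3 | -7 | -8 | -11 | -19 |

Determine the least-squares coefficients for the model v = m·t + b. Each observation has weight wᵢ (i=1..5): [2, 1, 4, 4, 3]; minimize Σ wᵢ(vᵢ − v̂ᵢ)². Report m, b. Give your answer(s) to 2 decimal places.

Entries of XᵀWX: Σwᵢ·t·t = 350, Σwᵢ·t = 52, Σwᵢ·1 = 14.
And Σwᵢ·t·v = -804, Σwᵢ·v = -134.
So XᵀWX·[m, b]ᵀ = XᵀWv: [[350, 52]; [52, 14]]·[m, b]ᵀ = [-804, -134]ᵀ.
Determinant 350·14 − 52² = 2196.
m = ((-804)·14 − 52·(-134))/2196 = -1072/549; b = (350·(-134) − 52·(-804))/2196 = -1273/549.

m = -1.95, b = -2.32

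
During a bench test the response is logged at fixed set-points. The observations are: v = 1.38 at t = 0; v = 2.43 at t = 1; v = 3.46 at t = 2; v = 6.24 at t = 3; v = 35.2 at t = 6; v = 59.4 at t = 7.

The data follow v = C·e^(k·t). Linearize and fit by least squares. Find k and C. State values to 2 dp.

k = 0.54, C = 1.31

Linearized form: ln v = k·t + ln C. From the 6 transformed points,
Σt = 19.0000, Σ(t)² = 99.0000, Σln v = 11.9276, Σt·ln v = 58.8197.
Normal system: [[99.0000, 19.0000]; [19.0000, 6]]·[k, ln C]ᵀ = [58.8197, 11.9276]ᵀ.
Slope k = (n·Σt·ln v − Σt·Σln v)/(n·Σ(t)² − (Σt)²) = (6·58.8197 − 19.0000·11.9276)/233.0000 = 0.54204; ln C = (Σln v − k·Σt)/n = 0.27148, so C = exp(0.27148) = 1.31190.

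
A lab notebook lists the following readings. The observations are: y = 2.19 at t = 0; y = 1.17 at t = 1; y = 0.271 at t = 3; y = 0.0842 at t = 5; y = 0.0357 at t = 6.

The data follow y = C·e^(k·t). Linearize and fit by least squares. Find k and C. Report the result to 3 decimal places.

k = -0.677, C = 2.221

Taking logs, ln y = k·t + ln C, so regress ln y on t.
Sums: Σt = 15.0000, Σ(t)² = 71.0000, Σln y = -6.1719, Σt·ln y = -36.1283.
Normal system: [[71.0000, 15.0000]; [15.0000, 5]]·[k, ln C]ᵀ = [-36.1283, -6.1719]ᵀ.
Solving (det = 130.0000): k = -0.67741, ln C = 0.79785, so C = exp(0.79785) = 2.22076.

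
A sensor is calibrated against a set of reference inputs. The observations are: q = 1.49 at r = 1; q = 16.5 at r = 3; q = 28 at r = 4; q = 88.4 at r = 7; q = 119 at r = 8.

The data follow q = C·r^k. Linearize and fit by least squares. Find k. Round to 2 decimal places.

With ln qᵢ as the transformed response and ln rᵢ as the regressor:
Sums: Σln r = 6.5103, Σ(ln r)² = 11.2394, Σln q = 15.7953, Σln r·ln q = 26.3585.
Normal system: [[11.2394, 6.5103]; [6.5103, 5]]·[k, ln C]ᵀ = [26.3585, 15.7953]ᵀ.
Δ = 11.2394·5 − (6.5103)² = 13.8136; k = (26.3585·5 − 6.5103·15.7953)/13.8136 = 2.09653, ln C = (11.2394·15.7953 − 6.5103·26.3585)/13.8136 = 0.42928.

k = 2.10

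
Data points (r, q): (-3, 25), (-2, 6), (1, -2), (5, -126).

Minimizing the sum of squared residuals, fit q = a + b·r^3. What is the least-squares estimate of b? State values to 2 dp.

Setting ∂/∂a … = 0 gives: 4·a + 91·b = -97;  91·a + 16419·b = -16475.
(Σ1 = 4, Σr^3 = 91, Σr^3·r^3 = 16419, Σq = -97, Σr^3·q = -16475.)
det = 4·16419 − 91² = 57395.
a = ((-97)·16419 − 91·(-16475))/57395 = -7186/4415; b = (4·(-16475) − 91·(-97))/57395 = -57073/57395.

b = -0.99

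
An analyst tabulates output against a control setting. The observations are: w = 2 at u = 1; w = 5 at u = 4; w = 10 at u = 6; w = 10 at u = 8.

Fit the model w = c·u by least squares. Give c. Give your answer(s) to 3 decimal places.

Forming XᵀX = [[117]] and Xᵀw = [162]ᵀ gives XᵀX·[c]ᵀ = Xᵀw.
c = 162/117 = 1.38462.

c = 1.385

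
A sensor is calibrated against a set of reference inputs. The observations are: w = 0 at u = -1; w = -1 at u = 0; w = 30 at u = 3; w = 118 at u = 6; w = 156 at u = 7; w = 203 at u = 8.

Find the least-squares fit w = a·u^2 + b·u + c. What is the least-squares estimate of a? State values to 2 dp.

Forming MᵀM = [[7875, 1097, 159]; [1097, 159, 23]; [159, 23, 6]] and Mᵀw = [25154, 3514, 506]ᵀ gives MᵀM·[a, b, c]ᵀ = Mᵀw.
Inverting the 3×3 Gram matrix, [a, b, c]ᵀ = [1289/434, 19367/10850, -6593/5425]ᵀ.

a = 2.97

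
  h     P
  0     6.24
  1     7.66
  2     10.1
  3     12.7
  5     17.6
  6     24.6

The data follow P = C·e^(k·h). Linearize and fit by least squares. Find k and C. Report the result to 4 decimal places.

Taking logs, ln P = k·h + ln C, so regress ln P on h.
Σh = 17.0000, Σ(h)² = 75.0000, Σln P = 14.7918, Σh·ln P = 47.8419.
Equations: 75.0000·k + 17.0000·ln C = 47.8419;  17.0000·k + 6·ln C = 14.7918.
Δ = 75.0000·6 − (17.0000)² = 161.0000; k = (47.8419·6 − 17.0000·14.7918)/161.0000 = 0.22106, ln C = (75.0000·14.7918 − 17.0000·47.8419)/161.0000 = 1.83895, so C = exp(1.83895) = 6.28995.

k = 0.2211, C = 6.2900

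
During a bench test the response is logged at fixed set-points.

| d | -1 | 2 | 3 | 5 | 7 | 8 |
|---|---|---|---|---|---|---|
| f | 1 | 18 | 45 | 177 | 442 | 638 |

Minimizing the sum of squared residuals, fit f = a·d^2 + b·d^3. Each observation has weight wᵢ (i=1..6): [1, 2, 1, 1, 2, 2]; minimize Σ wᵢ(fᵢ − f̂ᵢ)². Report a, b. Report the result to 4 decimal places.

With design matrix M, MᵀWM = [[13733, 102581]; [102581, 776069]] and MᵀWf = [129955, 980151]ᵀ.
Δ = 13733·776069 − 102581² = 134894016.
a = (129955·776069 − 102581·980151)/134894016 = 77294291/33723504; b = (13733·980151 − 102581·129955)/134894016 = 32374957/33723504.

a = 2.2920, b = 0.9600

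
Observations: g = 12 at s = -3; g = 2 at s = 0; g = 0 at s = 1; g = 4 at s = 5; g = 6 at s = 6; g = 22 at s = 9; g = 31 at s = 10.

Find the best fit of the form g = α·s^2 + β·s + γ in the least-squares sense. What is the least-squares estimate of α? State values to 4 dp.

α = 0.4963

With design matrix A, AᵀA = [[18564, 2044, 252]; [2044, 252, 28]; [252, 28, 7]] and Aᵀg = [5306, 528, 77]ᵀ.
Row-reducing yields α = 2265/4564, β = -9589/4564, γ = 1755/1141.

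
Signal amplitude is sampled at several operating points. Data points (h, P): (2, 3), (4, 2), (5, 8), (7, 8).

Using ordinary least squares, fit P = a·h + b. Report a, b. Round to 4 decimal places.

a = 1.1923, b = -0.1154

From the data, Σh·h = 94, Σh = 18, Σ1 = 4.
Right-hand side: Σh·P = 110, ΣP = 21.
Normal equations: [[94, 18]; [18, 4]]·[a, b]ᵀ = [110, 21]ᵀ.
det = 94·4 − 18² = 52.
a = (110·4 − 18·21)/52 = 31/26; b = (94·21 − 18·110)/52 = -3/26.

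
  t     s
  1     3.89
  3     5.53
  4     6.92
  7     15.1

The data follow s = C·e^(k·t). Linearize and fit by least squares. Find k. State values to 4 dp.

With ln sᵢ as the transformed response and tᵢ as the regressor:
Sums: Σt = 15.0000, Σ(t)² = 75.0000, Σln s = 7.7177, Σt·ln s = 33.2295.
Normal system: [[75.0000, 15.0000]; [15.0000, 4]]·[k, ln C]ᵀ = [33.2295, 7.7177]ᵀ.
Solving (det = 75.0000): k = 0.22870, ln C = 1.07181.

k = 0.2287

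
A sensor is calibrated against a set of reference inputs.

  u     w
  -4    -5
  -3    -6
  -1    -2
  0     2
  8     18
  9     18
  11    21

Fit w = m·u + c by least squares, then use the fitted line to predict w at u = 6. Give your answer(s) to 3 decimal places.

Entries of MᵀM: Σu·u = 292, Σu = 20, Σ1 = 7.
And Σu·w = 577, Σw = 46.
So MᵀM·[m, c]ᵀ = Mᵀw: [[292, 20]; [20, 7]]·[m, c]ᵀ = [577, 46]ᵀ.
Determinant 292·7 − 20² = 1644.
m = (577·7 − 20·46)/1644 = 3119/1644; c = (292·46 − 20·577)/1644 = 473/411.
At u = 6: ŵ = (3119/1644)·(6) + (473/411)·(1) = 10303/822.

ŵ = 12.534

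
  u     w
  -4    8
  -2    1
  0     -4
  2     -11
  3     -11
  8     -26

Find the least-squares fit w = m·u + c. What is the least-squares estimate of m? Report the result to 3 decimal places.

Entries of AᵀA: Σu·u = 97, Σu = 7, Σ1 = 6.
Right-hand side: Σu·w = -297, Σw = -43.
AᵀA·[m, c]ᵀ = Aᵀw becomes [[97, 7]; [7, 6]]·[m, c]ᵀ = [-297, -43]ᵀ.
Eliminating c: 6·(row 1) − 7·(row 2) gives 533·m = 6·(-297) − 7·(-43) = -1481, so m = -1481/533.
Then c = ((-43) − 7·(-1481/533))/6 = -2092/533.

m = -2.779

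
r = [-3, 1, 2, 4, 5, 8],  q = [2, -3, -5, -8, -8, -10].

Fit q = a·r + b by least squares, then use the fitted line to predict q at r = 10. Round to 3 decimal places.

With design matrix M, MᵀM = [[119, 17]; [17, 6]] and Mᵀq = [-171, -32]ᵀ.
Eliminating b: 6·(row 1) − 17·(row 2) gives 425·a = 6·(-171) − 17·(-32) = -482, so a = -482/425.
Then b = ((-32) − 17·(-482/425))/6 = -53/25.
At r = 10: q̂ = (-482/425)·(10) + (-53/25)·(1) = -5721/425.

q̂ = -13.461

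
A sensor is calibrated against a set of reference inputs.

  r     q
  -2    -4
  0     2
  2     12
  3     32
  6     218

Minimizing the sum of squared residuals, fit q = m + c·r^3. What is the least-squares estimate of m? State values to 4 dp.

Normal-equation sums: Σ1 = 5, Σr^3 = 243, Σr^3·r^3 = 47513.
And Σq = 260, Σr^3·q = 48080.
So XᵀX·[m, c]ᵀ = Xᵀq: [[5, 243]; [243, 47513]]·[m, c]ᵀ = [260, 48080]ᵀ.
Eliminating c: 47513·(row 1) − 243·(row 2) gives 178516·m = 47513·260 − 243·48080 = 669940, so m = 167485/44629.
Then c = (48080 − 243·(167485/44629))/47513 = 44305/44629.

m = 3.7528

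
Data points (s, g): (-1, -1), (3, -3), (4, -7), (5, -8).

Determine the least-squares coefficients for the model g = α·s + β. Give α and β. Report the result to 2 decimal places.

Normal-equation sums: Σs·s = 51, Σs = 11, Σ1 = 4.
Moment sums: Σs·g = -76, Σg = -19.
Normal equations: [[51, 11]; [11, 4]]·[α, β]ᵀ = [-76, -19]ᵀ.
Determinant 51·4 − 11² = 83.
α = ((-76)·4 − 11·(-19))/83 = -95/83; β = (51·(-19) − 11·(-76))/83 = -133/83.

α = -1.14, β = -1.60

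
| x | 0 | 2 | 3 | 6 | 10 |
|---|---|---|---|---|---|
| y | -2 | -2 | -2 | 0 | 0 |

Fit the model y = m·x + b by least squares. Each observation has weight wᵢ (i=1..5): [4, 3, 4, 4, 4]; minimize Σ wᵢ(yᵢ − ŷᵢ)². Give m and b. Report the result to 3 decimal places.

With design matrix A, AᵀWA = [[592, 82]; [82, 19]] and AᵀWy = [-36, -22]ᵀ.
Eliminating b: 19·(row 1) − 82·(row 2) gives 4524·m = 19·(-36) − 82·(-22) = 1120, so m = 280/1131.
Then b = ((-22) − 82·(280/1131))/19 = -2518/1131.

m = 0.248, b = -2.226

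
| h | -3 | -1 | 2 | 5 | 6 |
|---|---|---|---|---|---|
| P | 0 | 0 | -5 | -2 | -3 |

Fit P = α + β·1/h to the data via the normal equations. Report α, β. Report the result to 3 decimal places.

The normal system MᵀM·[α, β]ᵀ = MᵀP is [[5, -7/15]; [-7/15, 643/450]]·[α, β]ᵀ = [-10, -17/5]ᵀ.
Eliminating β: (643/450)·(row 1) − (-7/15)·(row 2) gives (1039/150)·α = (643/450)·(-10) − (-7/15)·(-17/5) = -3572/225, so α = -7144/3117.
Then β = ((-17/5) − (-7/15)·(-7144/3117))/(643/450) = -3250/1039.

α = -2.292, β = -3.128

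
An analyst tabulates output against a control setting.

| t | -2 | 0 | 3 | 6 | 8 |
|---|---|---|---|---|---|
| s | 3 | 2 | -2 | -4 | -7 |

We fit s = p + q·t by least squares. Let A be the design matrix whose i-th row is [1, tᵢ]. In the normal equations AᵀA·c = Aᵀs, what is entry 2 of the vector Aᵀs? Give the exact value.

-92

Entry 2 ↔ basis t, so (Aᵀs)_{2} = Σᵢ (t)·sᵢ = (-2)·(3) + (0)·(2) + (3)·(-2) + (6)·(-4) + (8)·(-7) = -92.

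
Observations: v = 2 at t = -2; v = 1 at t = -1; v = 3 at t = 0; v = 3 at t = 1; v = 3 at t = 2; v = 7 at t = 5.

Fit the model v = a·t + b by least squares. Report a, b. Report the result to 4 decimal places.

a = 0.7514, b = 2.5405

With design matrix M, MᵀM = [[35, 5]; [5, 6]] and Mᵀv = [39, 19]ᵀ.
Eliminating b: 6·(row 1) − 5·(row 2) gives 185·a = 6·39 − 5·19 = 139, so a = 139/185.
Then b = (19 − 5·(139/185))/6 = 94/37.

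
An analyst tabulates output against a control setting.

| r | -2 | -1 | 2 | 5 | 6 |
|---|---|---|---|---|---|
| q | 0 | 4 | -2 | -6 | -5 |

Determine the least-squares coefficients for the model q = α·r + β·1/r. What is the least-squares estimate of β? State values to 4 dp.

β = -1.7976

Compute the Gram sums: Σr·r = 70, Σr·1/r = 5, Σ1/r·1/r = 1411/900.
For Aᵀq: Σr·q = -68, Σ1/r·q = -211/30.
So AᵀA·[α, β]ᵀ = Aᵀq: [[70, 5]; [5, 1411/900]]·[α, β]ᵀ = [-68, -211/30]ᵀ.
det = 70·(1411/900) − 5² = 7627/90.
α = ((-68)·(1411/900) − 5·(-211/30))/(7627/90) = -32149/38135; β = (70·(-211/30) − 5·(-68))/(7627/90) = -13710/7627.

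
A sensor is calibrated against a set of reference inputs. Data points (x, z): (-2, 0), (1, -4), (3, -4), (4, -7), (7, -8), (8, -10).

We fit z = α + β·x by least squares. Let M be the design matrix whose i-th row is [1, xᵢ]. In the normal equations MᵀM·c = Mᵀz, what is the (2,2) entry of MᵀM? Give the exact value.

Row 2 ↔ basis x, column 2 ↔ basis x, so (MᵀM)_{2,2} = Σᵢ (x)·(x) = (-2)·(-2) + (1)·(1) + (3)·(3) + (4)·(4) + (7)·(7) + (8)·(8) = 143.

143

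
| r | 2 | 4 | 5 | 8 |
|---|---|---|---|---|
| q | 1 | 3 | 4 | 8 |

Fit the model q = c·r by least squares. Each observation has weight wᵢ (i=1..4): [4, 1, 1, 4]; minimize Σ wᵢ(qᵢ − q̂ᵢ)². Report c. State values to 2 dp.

Sums needed: Σwᵢ·r·r = 313.
Right-hand side: Σwᵢ·r·q = 296.
AᵀWA·[c]ᵀ = AᵀWq becomes [[313]]·[c]ᵀ = [296]ᵀ.
c = 296/313 = 0.945687.

c = 0.95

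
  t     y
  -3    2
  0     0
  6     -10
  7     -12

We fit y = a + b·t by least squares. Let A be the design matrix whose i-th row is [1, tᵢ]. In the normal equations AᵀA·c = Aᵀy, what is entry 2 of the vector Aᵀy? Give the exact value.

Entry 2 ↔ basis t, so (Aᵀy)_{2} = Σᵢ (t)·yᵢ = (-3)·(2) + (0)·(0) + (6)·(-10) + (7)·(-12) = -150.

-150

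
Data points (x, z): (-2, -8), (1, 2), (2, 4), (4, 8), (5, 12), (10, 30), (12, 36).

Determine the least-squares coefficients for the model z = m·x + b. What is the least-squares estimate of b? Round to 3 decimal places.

b = -2.422

Compute the Gram sums: Σx·x = 294, Σx = 32, Σ1 = 7.
Right-hand side: Σx·z = 850, Σz = 84.
Eliminating b: 7·(row 1) − 32·(row 2) gives 1034·m = 7·850 − 32·84 = 3262, so m = 1631/517.
Then b = (84 − 32·(1631/517))/7 = -1252/517.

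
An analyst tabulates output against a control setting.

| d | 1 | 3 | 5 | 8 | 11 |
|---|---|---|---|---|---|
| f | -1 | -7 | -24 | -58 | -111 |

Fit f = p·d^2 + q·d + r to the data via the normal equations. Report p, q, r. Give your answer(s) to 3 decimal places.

p = -0.916, q = -0.022, r = 0.238

AᵀA·[p, q, r]ᵀ = Aᵀf reads: 19444·p + 1996·q + 220·r = -17807;  1996·p + 220·q + 28·r = -1827;  220·p + 28·q + 5·r = -201.
(Σd^2·d^2 = 19444, Σd^2·d = 1996, Σd^2 = 220, Σd·d = 220, Σd = 28, Σ1 = 5, Σd^2·f = -17807, Σd·f = -1827, Σf = -201.)
Inverting the 3×3 Gram matrix, [p, q, r]ᵀ = [-4780/5217, -461/20868, 414/1739]ᵀ.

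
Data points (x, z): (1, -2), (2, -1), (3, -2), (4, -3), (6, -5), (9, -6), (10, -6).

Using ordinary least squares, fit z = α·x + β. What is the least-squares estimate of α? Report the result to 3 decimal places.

Compute the Gram sums: Σx·x = 247, Σx = 35, Σ1 = 7.
And Σx·z = -166, Σz = -25.
AᵀA·[α, β]ᵀ = Aᵀz becomes [[247, 35]; [35, 7]]·[α, β]ᵀ = [-166, -25]ᵀ.
Determinant 247·7 − 35² = 504.
α = ((-166)·7 − 35·(-25))/504 = -41/72; β = (247·(-25) − 35·(-166))/504 = -365/504.

α = -0.569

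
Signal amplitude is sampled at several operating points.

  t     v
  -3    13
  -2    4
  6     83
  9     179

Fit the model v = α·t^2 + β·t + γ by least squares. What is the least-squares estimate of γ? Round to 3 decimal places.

Forming XᵀX = [[7954, 910, 130]; [910, 130, 10]; [130, 10, 4]] and Xᵀv = [17620, 2062, 279]ᵀ gives XᵀX·[α, β, γ]ᵀ = Xᵀv.
Solving the 3×3 system (Gaussian elimination) gives α = 1663/822, β = 3542/2055, γ = -85/274.

γ = -0.310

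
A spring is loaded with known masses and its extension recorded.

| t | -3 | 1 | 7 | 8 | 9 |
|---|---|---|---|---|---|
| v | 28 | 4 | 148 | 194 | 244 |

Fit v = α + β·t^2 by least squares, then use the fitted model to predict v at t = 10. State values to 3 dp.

v̂ = 301.485

Entries of MᵀM: Σ1 = 5, Σt^2 = 204, Σt^2·t^2 = 13140.
For Mᵀv: Σv = 618, Σt^2·v = 39688.
So MᵀM·[α, β]ᵀ = Mᵀv: [[5, 204]; [204, 13140]]·[α, β]ᵀ = [618, 39688]ᵀ.
Determinant 5·13140 − 204² = 24084.
α = (618·13140 − 204·39688)/24084 = 2014/2007; β = (5·39688 − 204·618)/24084 = 18092/6021.
At t = 10: v̂ = (2014/2007)·(1) + (18092/6021)·(100) = 1815242/6021.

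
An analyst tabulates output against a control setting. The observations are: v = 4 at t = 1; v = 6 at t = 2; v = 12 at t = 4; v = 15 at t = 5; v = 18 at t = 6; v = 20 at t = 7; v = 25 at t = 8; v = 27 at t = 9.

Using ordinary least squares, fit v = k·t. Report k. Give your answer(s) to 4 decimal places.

The normal system XᵀX·[k]ᵀ = Xᵀv is [[276]]·[k]ᵀ = [830]ᵀ.
k = 830/276 = 3.00725.

k = 3.0072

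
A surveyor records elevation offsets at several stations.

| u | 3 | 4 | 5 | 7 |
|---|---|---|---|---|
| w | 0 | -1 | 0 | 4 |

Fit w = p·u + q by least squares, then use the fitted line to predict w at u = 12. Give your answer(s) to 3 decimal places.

Setting ∂/∂p … = 0 gives: 99·p + 19·q = 24;  19·p + 4·q = 3.
(Σu·u = 99, Σu = 19, Σ1 = 4, Σu·w = 24, Σw = 3.)
Eliminating q: 4·(row 1) − 19·(row 2) gives 35·p = 4·24 − 19·3 = 39, so p = 39/35.
Then q = (3 − 19·(39/35))/4 = -159/35.
At u = 12: ŵ = (39/35)·(12) + (-159/35)·(1) = 309/35.

ŵ = 8.829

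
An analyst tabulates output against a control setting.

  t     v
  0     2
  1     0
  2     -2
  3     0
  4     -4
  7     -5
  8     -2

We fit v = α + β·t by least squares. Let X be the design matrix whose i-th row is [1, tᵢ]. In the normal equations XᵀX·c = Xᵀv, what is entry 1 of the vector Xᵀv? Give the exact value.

Entry 1 ↔ basis 1, so (Xᵀv)_{1} = Σᵢ vᵢ = (1)·(2) + (1)·(0) + (1)·(-2) + (1)·(0) + (1)·(-4) + (1)·(-5) + (1)·(-2) = -11.

-11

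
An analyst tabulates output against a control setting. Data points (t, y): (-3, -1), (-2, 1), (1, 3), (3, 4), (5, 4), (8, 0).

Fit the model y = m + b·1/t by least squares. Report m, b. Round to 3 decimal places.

m = 1.498, b = 2.442

The normal equations are: 6·m + (33/40)·b = 11;  (33/40)·m + (22001/14400)·b = 149/30.
(Σ1 = 6, Σ1/t = 33/40, Σ1/t·1/t = 22001/14400, Σy = 11, Σ1/t·y = 149/30.)
Determinant 6·(22001/14400) − (33/40)² = 8147/960.
m = (11·(22001/14400) − (33/40)·(149/30))/(8147/960) = 183007/122205; b = (6·(149/30) − (33/40)·11)/(8147/960) = 19896/8147.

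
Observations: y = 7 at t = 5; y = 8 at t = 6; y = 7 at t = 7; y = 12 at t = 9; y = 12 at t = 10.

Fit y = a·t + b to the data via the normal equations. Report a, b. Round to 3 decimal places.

a = 1.140, b = 0.767

XᵀX·[a, b]ᵀ = Xᵀy reads: 291·a + 37·b = 360;  37·a + 5·b = 46.
(Σt·t = 291, Σt = 37, Σ1 = 5, Σt·y = 360, Σy = 46.)
det = 291·5 − 37² = 86.
a = (360·5 − 37·46)/86 = 49/43; b = (291·46 − 37·360)/86 = 33/43.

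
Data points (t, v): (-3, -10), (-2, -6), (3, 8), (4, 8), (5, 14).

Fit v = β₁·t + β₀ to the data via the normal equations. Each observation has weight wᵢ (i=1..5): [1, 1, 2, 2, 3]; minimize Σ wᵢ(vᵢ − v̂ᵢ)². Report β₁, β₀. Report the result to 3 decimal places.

Normal-equation sums: Σwᵢ·t·t = 138, Σwᵢ·t = 24, Σwᵢ·1 = 9.
And Σwᵢ·t·v = 364, Σwᵢ·v = 58.
Normal equations: [[138, 24]; [24, 9]]·[β₁, β₀]ᵀ = [364, 58]ᵀ.
Δ = 138·9 − 24² = 666.
β₁ = (364·9 − 24·58)/666 = 314/111; β₀ = (138·58 − 24·364)/666 = -122/111.

β₁ = 2.829, β₀ = -1.099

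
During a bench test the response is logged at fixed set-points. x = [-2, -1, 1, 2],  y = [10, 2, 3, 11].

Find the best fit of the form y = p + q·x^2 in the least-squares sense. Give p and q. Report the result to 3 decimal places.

The normal equations are: 4·p + 10·q = 26;  10·p + 34·q = 89.
Δ = 4·34 − 10² = 36.
p = (26·34 − 10·89)/36 = -1/6; q = (4·89 − 10·26)/36 = 8/3.

p = -0.167, q = 2.667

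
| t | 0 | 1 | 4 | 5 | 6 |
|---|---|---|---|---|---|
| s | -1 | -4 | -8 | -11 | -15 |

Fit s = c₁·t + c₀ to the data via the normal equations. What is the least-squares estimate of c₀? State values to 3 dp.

c₀ = -1.090

Entries of AᵀA: Σt·t = 78, Σt = 16, Σ1 = 5.
And Σt·s = -181, Σs = -39.
So AᵀA·[c₁, c₀]ᵀ = Aᵀs: [[78, 16]; [16, 5]]·[c₁, c₀]ᵀ = [-181, -39]ᵀ.
det = 78·5 − 16² = 134.
c₁ = ((-181)·5 − 16·(-39))/134 = -281/134; c₀ = (78·(-39) − 16·(-181))/134 = -73/67.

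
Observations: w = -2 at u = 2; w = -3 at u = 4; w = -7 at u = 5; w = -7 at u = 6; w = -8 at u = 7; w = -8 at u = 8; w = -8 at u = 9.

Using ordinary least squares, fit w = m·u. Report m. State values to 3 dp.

The normal system XᵀX·[m]ᵀ = Xᵀw is [[275]]·[m]ᵀ = [-285]ᵀ.
m = (-285)/275 = -1.03636.

m = -1.036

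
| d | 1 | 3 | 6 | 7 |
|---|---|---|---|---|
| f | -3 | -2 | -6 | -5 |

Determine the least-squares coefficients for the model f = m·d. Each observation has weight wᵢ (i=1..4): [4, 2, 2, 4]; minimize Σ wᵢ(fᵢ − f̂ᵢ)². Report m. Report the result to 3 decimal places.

m = -0.814

Compute the Gram sums: Σwᵢ·d·d = 290.
Moment sums: Σwᵢ·d·f = -236.
m = (-236)/290 = -0.813793.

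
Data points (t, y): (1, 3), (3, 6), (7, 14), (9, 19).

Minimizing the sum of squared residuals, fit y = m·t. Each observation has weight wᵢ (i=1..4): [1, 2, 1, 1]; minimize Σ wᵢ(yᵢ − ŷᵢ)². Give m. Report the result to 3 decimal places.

With design matrix M, MᵀWM = [[149]] and MᵀWy = [308]ᵀ.
m = 308/149 = 2.06711.

m = 2.067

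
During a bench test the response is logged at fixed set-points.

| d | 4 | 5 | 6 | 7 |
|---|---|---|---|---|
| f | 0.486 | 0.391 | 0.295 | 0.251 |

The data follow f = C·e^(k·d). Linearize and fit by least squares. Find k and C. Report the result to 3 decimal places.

k = -0.226, C = 1.196

Taking logs, ln f = k·d + ln C, so regress ln f on d.
AᵀA = [[126.0000, 22.0000]; [22.0000, 4]], rhs = [-24.5822, -4.2637]ᵀ  (here Σd = 22.0000, Σ(d)² = 126.0000, Σln f = -4.2637, Σd·ln f = -24.5822).
Slope k = (n·Σd·ln f − Σd·Σln f)/(n·Σ(d)² − (Σd)²) = (4·-24.5822 − 22.0000·-4.2637)/20.0000 = -0.22640; ln C = (Σln f − k·Σd)/n = 0.17928, so C = exp(0.17928) = 1.19636.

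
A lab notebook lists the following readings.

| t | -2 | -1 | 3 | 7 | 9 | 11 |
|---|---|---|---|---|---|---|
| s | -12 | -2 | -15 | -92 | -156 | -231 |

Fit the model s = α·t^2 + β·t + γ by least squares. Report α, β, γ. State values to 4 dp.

Setting ∂/∂α … = 0 gives: 23701·α + 2421·β + 265·γ = -45280;  2421·α + 265·β + 27·γ = -4608;  265·α + 27·β + 6·γ = -508.
Row-reducing yields α = -45583/22750, β = 243/250, γ = -6213/11375.

α = -2.0036, β = 0.9720, γ = -0.5462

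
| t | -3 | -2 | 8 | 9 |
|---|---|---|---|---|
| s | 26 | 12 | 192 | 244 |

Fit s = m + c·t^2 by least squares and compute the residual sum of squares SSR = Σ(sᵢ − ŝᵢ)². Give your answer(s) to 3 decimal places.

SSR = 0.851

With design matrix M, MᵀM = [[4, 158]; [158, 10754]] and Mᵀs = [474, 32334]ᵀ.
Determinant 4·10754 − 158² = 18052.
m = (474·10754 − 158·32334)/18052 = -2844/4513; c = (4·32334 − 158·474)/18052 = 13611/4513.
Residuals: -2317/4513, 2556/4513, -1764/4513, 1525/4513; SSR = 3842/4513.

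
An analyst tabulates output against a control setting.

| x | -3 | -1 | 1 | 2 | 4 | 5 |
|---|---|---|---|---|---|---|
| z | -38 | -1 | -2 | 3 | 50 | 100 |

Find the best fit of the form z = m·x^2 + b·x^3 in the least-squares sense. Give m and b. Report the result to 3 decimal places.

MᵀM·[m, b]ᵀ = Mᵀz reads: 980·m + 3938·b = 2967;  3938·m + 20516·b = 16749.
det = 980·20516 − 3938² = 4597836.
m = (2967·20516 − 3938·16749)/4597836 = -847765/766306; b = (980·16749 − 3938·2967)/4597836 = 788329/766306.

m = -1.106, b = 1.029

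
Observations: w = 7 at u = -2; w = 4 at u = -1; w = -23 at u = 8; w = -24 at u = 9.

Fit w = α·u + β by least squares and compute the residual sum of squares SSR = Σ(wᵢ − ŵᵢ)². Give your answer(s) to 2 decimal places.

SSR = 1.80

From the data, Σu·u = 150, Σu = 14, Σ1 = 4.
For Aᵀw: Σu·w = -418, Σw = -36.
So AᵀA·[α, β]ᵀ = Aᵀw: [[150, 14]; [14, 4]]·[α, β]ᵀ = [-418, -36]ᵀ.
det = 150·4 − 14² = 404.
α = ((-418)·4 − 14·(-36))/404 = -292/101; β = (150·(-36) − 14·(-418))/404 = 113/101.
Residuals: 10/101, -1/101, -100/101, 91/101; SSR = 182/101.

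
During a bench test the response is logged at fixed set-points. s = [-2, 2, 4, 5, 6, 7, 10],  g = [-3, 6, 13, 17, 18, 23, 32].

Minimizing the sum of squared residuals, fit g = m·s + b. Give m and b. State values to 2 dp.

Sums needed: Σs·s = 234, Σs = 32, Σ1 = 7.
For Aᵀg: Σs·g = 744, Σg = 106.
Normal equations: [[234, 32]; [32, 7]]·[m, b]ᵀ = [744, 106]ᵀ.
Eliminating b: 7·(row 1) − 32·(row 2) gives 614·m = 7·744 − 32·106 = 1816, so m = 908/307.
Then b = (106 − 32·(908/307))/7 = 498/307.

m = 2.96, b = 1.62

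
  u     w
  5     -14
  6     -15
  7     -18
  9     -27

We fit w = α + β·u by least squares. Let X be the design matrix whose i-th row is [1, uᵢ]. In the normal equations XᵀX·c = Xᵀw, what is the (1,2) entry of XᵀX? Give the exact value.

27

Row 1 ↔ basis 1, column 2 ↔ basis u, so (XᵀX)_{1,2} = Σᵢ u = (1)·(5) + (1)·(6) + (1)·(7) + (1)·(9) = 27.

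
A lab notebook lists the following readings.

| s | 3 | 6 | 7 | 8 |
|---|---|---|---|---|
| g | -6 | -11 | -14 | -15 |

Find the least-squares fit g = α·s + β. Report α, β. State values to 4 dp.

α = -1.8571, β = -0.3571

Normal-equation sums: Σs·s = 158, Σs = 24, Σ1 = 4.
Moment sums: Σs·g = -302, Σg = -46.
Normal equations: [[158, 24]; [24, 4]]·[α, β]ᵀ = [-302, -46]ᵀ.
Δ = 158·4 − 24² = 56.
α = ((-302)·4 − 24·(-46))/56 = -13/7; β = (158·(-46) − 24·(-302))/56 = -5/14.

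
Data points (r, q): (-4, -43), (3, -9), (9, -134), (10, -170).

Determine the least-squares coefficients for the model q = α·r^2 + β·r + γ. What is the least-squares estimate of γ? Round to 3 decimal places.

Entries of AᵀA: Σr^2·r^2 = 16898, Σr^2·r = 1692, Σr^2 = 206, Σr·r = 206, Σr = 18, Σ1 = 4.
For Aᵀq: Σr^2·q = -28623, Σr·q = -2761, Σq = -356.
Solving the 3×3 system (Gaussian elimination) gives α = -5707/2870, β = 41581/14350, γ = 2644/7175.

γ = 0.369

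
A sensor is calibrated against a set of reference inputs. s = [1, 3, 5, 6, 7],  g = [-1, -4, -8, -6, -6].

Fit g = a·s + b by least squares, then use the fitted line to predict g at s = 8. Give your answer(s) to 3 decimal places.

Setting ∂/∂a … = 0 gives: 120·a + 22·b = -131;  22·a + 5·b = -25.
Determinant 120·5 − 22² = 116.
a = ((-131)·5 − 22·(-25))/116 = -105/116; b = (120·(-25) − 22·(-131))/116 = -59/58.
At s = 8: ĝ = (-105/116)·(8) + (-59/58)·(1) = -479/58.

ĝ = -8.259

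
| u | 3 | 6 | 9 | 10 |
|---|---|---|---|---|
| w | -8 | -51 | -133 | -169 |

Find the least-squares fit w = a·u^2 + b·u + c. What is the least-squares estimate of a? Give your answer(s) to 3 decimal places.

From the data, Σu^2·u^2 = 17938, Σu^2·u = 1972, Σu^2 = 226, Σu·u = 226, Σu = 28, Σ1 = 4.
For Aᵀw: Σu^2·w = -29581, Σu·w = -3217, Σw = -361.
AᵀA·[a, b, c]ᵀ = Aᵀw becomes [[17938, 1972, 226]; [1972, 226, 28]; [226, 28, 4]]·[a, b, c]ᵀ = [-29581, -3217, -361]ᵀ.
Row-reducing yields a = -13/6, b = 31/6, c = -4.

a = -2.167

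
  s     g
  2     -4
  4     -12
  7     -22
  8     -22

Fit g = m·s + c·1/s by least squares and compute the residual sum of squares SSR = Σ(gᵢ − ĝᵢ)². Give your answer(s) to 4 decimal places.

With design matrix A, AᵀA = [[133, 4]; [4, 1093/3136]] and Aᵀg = [-386, -305/28]ᵀ.
Δ = 133·(1093/3136) − 4² = 13599/448.
m = ((-386)·(1093/3136) − 4·(-305/28))/(13599/448) = -95086/31731; c = (133·(-305/28) − 4·(-386))/(13599/448) = 14224/4533.
Residuals: 4488/10577, -8440/10577, -2224/1511, 16720/10577; SSR = 57984/10577.

SSR = 5.4821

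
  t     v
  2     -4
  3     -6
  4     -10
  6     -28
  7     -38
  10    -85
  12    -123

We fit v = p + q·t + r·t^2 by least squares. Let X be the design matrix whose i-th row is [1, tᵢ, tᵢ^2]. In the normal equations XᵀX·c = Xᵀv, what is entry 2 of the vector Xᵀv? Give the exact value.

-2826

Entry 2 ↔ basis t, so (Xᵀv)_{2} = Σᵢ (t)·vᵢ = (2)·(-4) + (3)·(-6) + (4)·(-10) + (6)·(-28) + (7)·(-38) + (10)·(-85) + (12)·(-123) = -2826.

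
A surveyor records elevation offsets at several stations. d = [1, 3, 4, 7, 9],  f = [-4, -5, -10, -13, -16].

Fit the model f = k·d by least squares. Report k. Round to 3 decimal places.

From the data, Σd·d = 156.
Moment sums: Σd·f = -294.
Normal equations: [[156]]·[k]ᵀ = [-294]ᵀ.
k = (-294)/156 = -1.88462.

k = -1.885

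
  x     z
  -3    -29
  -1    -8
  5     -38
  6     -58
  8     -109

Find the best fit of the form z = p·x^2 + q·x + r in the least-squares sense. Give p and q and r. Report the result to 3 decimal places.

p = -2.025, q = 2.905, r = -2.442

Sums needed: Σx^2·x^2 = 6099, Σx^2·x = 825, Σx^2 = 135, Σx·x = 135, Σx = 15, Σ1 = 5.
Right-hand side: Σx^2·z = -10283, Σx·z = -1315, Σz = -242.
Normal equations: [[6099, 825, 135]; [825, 135, 15]; [135, 15, 5]]·[p, q, r]ᵀ = [-10283, -1315, -242]ᵀ.
Row-reducing yields p = -3001/1482, q = 21529/7410, r = -232/95.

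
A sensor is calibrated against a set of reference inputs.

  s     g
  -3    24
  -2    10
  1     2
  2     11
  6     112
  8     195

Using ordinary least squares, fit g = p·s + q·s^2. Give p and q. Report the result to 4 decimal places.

p = 0.7110, q = 2.9631

Entries of MᵀM: Σs·s = 118, Σs·s^2 = 702, Σs^2·s^2 = 5506.
Right-hand side: Σs·g = 2164, Σs^2·g = 16814.
MᵀM·[p, q]ᵀ = Mᵀg becomes [[118, 702]; [702, 5506]]·[p, q]ᵀ = [2164, 16814]ᵀ.
Eliminating q: 5506·(row 1) − 702·(row 2) gives 156904·p = 5506·2164 − 702·16814 = 111556, so p = 27889/39226.
Then q = (16814 − 702·(27889/39226))/5506 = 116231/39226.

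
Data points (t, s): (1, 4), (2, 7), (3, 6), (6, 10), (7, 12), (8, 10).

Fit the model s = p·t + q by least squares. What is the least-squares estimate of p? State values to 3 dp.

The normal system XᵀX·[p, q]ᵀ = Xᵀs is [[163, 27]; [27, 6]]·[p, q]ᵀ = [260, 49]ᵀ.
Eliminating q: 6·(row 1) − 27·(row 2) gives 249·p = 6·260 − 27·49 = 237, so p = 79/83.
Then q = (49 − 27·(79/83))/6 = 967/249.

p = 0.952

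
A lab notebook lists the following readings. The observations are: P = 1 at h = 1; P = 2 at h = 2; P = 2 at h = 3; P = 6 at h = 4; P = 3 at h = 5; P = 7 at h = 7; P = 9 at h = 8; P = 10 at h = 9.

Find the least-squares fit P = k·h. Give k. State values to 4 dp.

k = 1.0482

Setting ∂/∂k … = 0 gives: 249·k = 261.
k = 261/249 = 1.04819.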